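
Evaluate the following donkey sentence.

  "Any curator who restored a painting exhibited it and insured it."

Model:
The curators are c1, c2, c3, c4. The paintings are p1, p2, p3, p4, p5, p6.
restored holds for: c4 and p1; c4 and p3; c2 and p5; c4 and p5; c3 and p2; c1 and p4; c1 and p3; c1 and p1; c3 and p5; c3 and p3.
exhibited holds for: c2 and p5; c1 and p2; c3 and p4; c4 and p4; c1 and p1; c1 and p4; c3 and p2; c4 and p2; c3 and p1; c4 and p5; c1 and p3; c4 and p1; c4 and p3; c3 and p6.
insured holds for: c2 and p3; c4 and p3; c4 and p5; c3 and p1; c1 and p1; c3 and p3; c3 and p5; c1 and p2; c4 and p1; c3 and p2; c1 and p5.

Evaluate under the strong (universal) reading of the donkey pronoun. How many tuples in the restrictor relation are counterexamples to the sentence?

5

"it" takes "a painting" as antecedent — a donkey pronoun bound across the clause boundary.
Strong reading: for every (c,p) with restored(c,p), exhibited(c,p) ∧ insured(c,p).
Restrictor pairs: (c1,p1) ✓  (c1,p3) ✗  (c1,p4) ✗  (c2,p5) ✗  (c3,p2) ✓  (c3,p3) ✗  (c3,p5) ✗  (c4,p1) ✓  (c4,p3) ✓  (c4,p5) ✓
Counterexamples (restrictor pairs failing the scope): 5.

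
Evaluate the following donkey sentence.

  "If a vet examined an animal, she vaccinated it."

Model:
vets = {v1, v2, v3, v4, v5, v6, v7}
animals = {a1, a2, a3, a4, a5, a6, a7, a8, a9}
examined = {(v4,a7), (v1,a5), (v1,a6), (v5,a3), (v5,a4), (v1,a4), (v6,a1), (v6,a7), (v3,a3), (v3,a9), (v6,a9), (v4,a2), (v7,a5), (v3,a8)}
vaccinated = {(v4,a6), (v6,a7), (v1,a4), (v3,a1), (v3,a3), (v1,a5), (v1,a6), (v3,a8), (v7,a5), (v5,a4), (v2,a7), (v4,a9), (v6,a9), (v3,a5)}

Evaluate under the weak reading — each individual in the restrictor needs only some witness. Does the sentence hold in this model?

False

"it" takes "an animal" as antecedent — a donkey pronoun bound across the clause boundary.
Weak reading: every vet v with some examined-animal has at least one examined-animal a such that vaccinated(v,a).
Per vet: v1:✓  v3:✓  v4:✗  v5:✓  v6:✓  v7:✓
v4 has no witness among its examined-animals.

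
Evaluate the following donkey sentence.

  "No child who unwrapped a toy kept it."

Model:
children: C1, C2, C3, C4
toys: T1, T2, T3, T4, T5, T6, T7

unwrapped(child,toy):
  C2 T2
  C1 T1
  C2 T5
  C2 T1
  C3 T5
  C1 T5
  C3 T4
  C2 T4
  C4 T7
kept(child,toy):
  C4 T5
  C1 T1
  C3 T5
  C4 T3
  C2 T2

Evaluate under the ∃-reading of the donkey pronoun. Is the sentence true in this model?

False

"it" takes "a toy" as antecedent — a donkey pronoun bound across the clause boundary.
Truth condition: for no (c,t) with unwrapped(c,t) does kept(c,t) hold.
Restrictor pairs — does the scope hold? (C1,T1):holds  (C1,T5):fails  (C2,T1):fails  (C2,T2):holds  (C2,T4):fails  (C2,T5):fails  (C3,T4):fails  (C3,T5):holds  (C4,T7):fails
Scope holds for 3 pair(s), so the sentence is false.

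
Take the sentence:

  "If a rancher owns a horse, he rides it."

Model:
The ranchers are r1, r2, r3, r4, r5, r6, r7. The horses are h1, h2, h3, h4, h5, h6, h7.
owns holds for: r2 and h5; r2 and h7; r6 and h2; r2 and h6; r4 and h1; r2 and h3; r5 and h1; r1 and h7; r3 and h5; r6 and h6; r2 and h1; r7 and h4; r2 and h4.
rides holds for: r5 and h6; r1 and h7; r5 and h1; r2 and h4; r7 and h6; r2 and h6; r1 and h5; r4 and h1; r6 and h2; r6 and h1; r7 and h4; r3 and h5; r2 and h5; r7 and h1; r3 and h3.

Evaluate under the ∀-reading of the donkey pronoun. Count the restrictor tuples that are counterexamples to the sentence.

4

"it" takes "a horse" as antecedent — a donkey pronoun bound across the clause boundary.
Strong reading: for every (r,h) with owns(r,h), rides(r,h).
Restrictor pairs: (r1,h7) ✓  (r2,h1) ✗  (r2,h3) ✗  (r2,h4) ✓  (r2,h5) ✓  (r2,h6) ✓  (r2,h7) ✗  (r3,h5) ✓  (r4,h1) ✓  (r5,h1) ✓  (r6,h2) ✓  (r6,h6) ✗  (r7,h4) ✓
Counterexamples (restrictor pairs failing the scope): 4.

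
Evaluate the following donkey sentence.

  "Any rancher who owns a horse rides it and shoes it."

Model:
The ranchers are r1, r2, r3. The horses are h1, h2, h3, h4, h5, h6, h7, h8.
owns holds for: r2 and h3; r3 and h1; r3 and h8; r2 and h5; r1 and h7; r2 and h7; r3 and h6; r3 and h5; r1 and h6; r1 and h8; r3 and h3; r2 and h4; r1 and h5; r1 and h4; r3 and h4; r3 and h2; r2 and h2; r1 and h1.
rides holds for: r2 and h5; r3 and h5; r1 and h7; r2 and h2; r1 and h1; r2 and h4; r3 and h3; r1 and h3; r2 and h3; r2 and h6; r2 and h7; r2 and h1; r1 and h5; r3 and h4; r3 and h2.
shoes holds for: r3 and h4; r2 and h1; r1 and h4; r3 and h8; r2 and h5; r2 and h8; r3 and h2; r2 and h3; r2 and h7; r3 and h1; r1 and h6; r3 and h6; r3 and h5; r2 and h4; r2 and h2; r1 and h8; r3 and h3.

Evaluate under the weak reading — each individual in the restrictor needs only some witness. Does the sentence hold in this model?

False

"it" takes "a horse" as antecedent — a donkey pronoun bound across the clause boundary.
Weak reading: every rancher r with some owns-horse has at least one owns-horse h such that rides(r,h) ∧ shoes(r,h).
Per rancher: r1:✗  r2:✓  r3:✓
r1 has no witness among its owns-horses.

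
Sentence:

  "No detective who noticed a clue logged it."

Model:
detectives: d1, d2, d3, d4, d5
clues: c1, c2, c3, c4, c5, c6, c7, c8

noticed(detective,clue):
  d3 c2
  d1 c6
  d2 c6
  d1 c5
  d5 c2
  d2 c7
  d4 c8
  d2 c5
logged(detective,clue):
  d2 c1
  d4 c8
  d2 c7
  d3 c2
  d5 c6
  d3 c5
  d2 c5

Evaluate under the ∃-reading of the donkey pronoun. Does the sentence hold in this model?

False

"it" takes "a clue" as antecedent — a donkey pronoun bound across the clause boundary.
Truth condition: for no (d,c) with noticed(d,c) does logged(d,c) hold.
Restrictor pairs — does the scope hold? (d1,c5):fails  (d1,c6):fails  (d2,c5):holds  (d2,c6):fails  (d2,c7):holds  (d3,c2):holds  (d4,c8):holds  (d5,c2):fails
Scope holds for 4 pair(s), so the sentence is false.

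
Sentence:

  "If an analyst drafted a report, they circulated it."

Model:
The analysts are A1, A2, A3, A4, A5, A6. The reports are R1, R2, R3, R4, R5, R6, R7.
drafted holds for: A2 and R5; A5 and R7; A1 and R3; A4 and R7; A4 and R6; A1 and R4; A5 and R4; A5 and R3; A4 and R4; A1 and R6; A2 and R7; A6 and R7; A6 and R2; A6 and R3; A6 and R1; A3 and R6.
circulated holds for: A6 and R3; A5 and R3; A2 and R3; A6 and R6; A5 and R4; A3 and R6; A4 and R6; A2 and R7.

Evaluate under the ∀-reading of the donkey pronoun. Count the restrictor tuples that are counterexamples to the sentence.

"it" takes "a report" as antecedent — a donkey pronoun bound across the clause boundary.
Strong reading: for every (a,r) with drafted(a,r), circulated(a,r).
Restrictor pairs: (A1,R3) ✗  (A1,R4) ✗  (A1,R6) ✗  (A2,R5) ✗  (A2,R7) ✓  (A3,R6) ✓  (A4,R4) ✗  (A4,R6) ✓  (A4,R7) ✗  (A5,R3) ✓  (A5,R4) ✓  (A5,R7) ✗  (A6,R1) ✗  (A6,R2) ✗  (A6,R3) ✓  (A6,R7) ✗
Counterexamples (restrictor pairs failing the scope): 10.

10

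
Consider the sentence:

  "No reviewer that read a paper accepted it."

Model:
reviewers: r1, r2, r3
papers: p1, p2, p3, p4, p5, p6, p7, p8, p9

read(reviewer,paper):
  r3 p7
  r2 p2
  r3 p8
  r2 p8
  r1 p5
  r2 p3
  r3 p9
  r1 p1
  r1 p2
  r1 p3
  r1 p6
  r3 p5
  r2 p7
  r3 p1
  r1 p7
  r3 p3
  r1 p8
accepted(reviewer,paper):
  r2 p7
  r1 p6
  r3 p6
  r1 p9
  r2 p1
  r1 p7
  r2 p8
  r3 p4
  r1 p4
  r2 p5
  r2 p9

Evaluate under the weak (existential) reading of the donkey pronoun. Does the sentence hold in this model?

"it" takes "a paper" as antecedent — a donkey pronoun bound across the clause boundary.
Truth condition: for no (r,p) with read(r,p) does accepted(r,p) hold.
Restrictor pairs — does the scope hold? (r1,p1):fails  (r1,p2):fails  (r1,p3):fails  (r1,p5):fails  (r1,p6):holds  (r1,p7):holds  (r1,p8):fails  (r2,p2):fails  (r2,p3):fails  (r2,p7):holds  (r2,p8):holds  (r3,p1):fails  (r3,p3):fails  (r3,p5):fails  (r3,p7):fails  (r3,p8):fails  (r3,p9):fails
Scope holds for 4 pair(s), so the sentence is false.

False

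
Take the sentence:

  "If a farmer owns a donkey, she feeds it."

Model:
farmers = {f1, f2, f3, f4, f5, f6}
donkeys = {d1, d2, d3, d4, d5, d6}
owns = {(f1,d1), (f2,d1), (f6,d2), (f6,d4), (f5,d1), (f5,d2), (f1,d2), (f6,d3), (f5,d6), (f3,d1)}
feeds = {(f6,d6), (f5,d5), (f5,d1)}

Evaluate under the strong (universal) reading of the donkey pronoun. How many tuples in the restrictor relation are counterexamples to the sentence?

"it" takes "a donkey" as antecedent — a donkey pronoun bound across the clause boundary.
Strong reading: for every (f,d) with owns(f,d), feeds(f,d).
Restrictor pairs: (f1,d1) ✗  (f1,d2) ✗  (f2,d1) ✗  (f3,d1) ✗  (f5,d1) ✓  (f5,d2) ✗  (f5,d6) ✗  (f6,d2) ✗  (f6,d3) ✗  (f6,d4) ✗
Counterexamples (restrictor pairs failing the scope): 9.

9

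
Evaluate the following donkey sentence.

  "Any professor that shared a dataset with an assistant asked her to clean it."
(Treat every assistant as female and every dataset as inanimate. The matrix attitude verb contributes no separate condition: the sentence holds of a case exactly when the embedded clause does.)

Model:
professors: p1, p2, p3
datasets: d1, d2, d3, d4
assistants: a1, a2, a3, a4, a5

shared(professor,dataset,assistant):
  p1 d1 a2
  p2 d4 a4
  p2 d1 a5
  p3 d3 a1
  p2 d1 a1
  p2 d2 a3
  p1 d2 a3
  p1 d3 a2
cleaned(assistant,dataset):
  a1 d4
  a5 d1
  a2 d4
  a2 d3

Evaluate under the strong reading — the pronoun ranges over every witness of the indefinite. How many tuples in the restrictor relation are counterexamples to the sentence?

6

"her" takes "an assistant" as antecedent and "it" takes "a dataset"; both are donkey pronouns co-varying with the restrictor.
Strong reading: for every (p,d,a) with shared(p,d,a), cleaned(a,d).
Restrictor triples: (p1,d1,a2)→cleaned(a2,d1) ✗  (p1,d2,a3)→cleaned(a3,d2) ✗  (p1,d3,a2)→cleaned(a2,d3) ✓  (p2,d1,a1)→cleaned(a1,d1) ✗  (p2,d1,a5)→cleaned(a5,d1) ✓  (p2,d2,a3)→cleaned(a3,d2) ✗  (p2,d4,a4)→cleaned(a4,d4) ✗  (p3,d3,a1)→cleaned(a1,d3) ✗
Counterexamples (restrictor triples failing the scope): 6.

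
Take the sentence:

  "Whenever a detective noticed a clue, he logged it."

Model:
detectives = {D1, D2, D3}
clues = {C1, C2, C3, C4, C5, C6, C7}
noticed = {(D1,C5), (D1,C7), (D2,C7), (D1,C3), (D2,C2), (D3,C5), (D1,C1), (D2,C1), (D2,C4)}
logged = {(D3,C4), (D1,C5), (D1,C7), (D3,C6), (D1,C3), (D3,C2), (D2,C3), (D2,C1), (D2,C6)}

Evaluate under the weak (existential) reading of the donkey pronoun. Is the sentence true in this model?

"it" takes "a clue" as antecedent — a donkey pronoun bound across the clause boundary.
Weak reading: every detective d with some noticed-clue has at least one noticed-clue c such that logged(d,c).
Per detective: D1:✓  D2:✓  D3:✗
D3 has no witness among its noticed-clues.

False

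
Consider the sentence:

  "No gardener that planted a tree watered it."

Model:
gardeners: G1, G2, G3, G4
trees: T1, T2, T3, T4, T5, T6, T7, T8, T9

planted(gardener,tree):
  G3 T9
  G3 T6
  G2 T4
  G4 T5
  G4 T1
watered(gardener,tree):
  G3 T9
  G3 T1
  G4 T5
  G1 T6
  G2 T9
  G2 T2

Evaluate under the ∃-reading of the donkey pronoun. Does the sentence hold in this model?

"it" takes "a tree" as antecedent — a donkey pronoun bound across the clause boundary.
Truth condition: for no (g,t) with planted(g,t) does watered(g,t) hold.
Restrictor pairs — does the scope hold? (G2,T4):fails  (G3,T6):fails  (G3,T9):holds  (G4,T1):fails  (G4,T5):holds
Scope holds for 2 pair(s), so the sentence is false.

False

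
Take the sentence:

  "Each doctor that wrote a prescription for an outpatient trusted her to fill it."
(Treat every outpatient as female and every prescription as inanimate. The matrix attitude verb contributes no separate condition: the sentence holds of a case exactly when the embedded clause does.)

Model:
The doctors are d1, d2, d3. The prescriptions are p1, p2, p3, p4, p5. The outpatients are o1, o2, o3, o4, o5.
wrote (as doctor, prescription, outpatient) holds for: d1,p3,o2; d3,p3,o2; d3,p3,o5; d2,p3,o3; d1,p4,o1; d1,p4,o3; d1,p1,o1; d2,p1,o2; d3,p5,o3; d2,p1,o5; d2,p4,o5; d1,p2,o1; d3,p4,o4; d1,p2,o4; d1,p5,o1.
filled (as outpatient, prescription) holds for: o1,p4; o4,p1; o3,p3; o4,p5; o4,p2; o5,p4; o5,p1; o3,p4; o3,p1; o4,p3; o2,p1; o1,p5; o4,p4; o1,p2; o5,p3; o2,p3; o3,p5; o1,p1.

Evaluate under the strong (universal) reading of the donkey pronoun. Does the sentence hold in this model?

"her" takes "an outpatient" as antecedent and "it" takes "a prescription"; both are donkey pronouns co-varying with the restrictor.
Strong reading: for every (d,p,o) with wrote(d,p,o), filled(o,p).
Restrictor triples: (d1,p1,o1)→filled(o1,p1) ✓  (d1,p2,o1)→filled(o1,p2) ✓  (d1,p2,o4)→filled(o4,p2) ✓  (d1,p3,o2)→filled(o2,p3) ✓  (d1,p4,o1)→filled(o1,p4) ✓  (d1,p4,o3)→filled(o3,p4) ✓  (d1,p5,o1)→filled(o1,p5) ✓  (d2,p1,o2)→filled(o2,p1) ✓  (d2,p1,o5)→filled(o5,p1) ✓  (d2,p3,o3)→filled(o3,p3) ✓  (d2,p4,o5)→filled(o5,p4) ✓  (d3,p3,o2)→filled(o2,p3) ✓  (d3,p3,o5)→filled(o5,p3) ✓  (d3,p4,o4)→filled(o4,p4) ✓  (d3,p5,o3)→filled(o3,p5) ✓
Every restrictor triple satisfies the scope.

True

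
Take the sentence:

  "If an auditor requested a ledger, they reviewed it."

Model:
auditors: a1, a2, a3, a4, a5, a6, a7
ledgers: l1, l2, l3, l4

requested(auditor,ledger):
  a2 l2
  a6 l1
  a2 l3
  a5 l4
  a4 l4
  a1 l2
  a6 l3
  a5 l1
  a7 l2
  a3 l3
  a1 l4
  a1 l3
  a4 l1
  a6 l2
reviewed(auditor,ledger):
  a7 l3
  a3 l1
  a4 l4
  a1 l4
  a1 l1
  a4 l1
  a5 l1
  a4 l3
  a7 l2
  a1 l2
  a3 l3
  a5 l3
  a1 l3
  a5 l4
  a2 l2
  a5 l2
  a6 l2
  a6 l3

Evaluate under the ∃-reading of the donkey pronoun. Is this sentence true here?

"it" takes "a ledger" as antecedent — a donkey pronoun bound across the clause boundary.
Weak reading: every auditor a with some requested-ledger has at least one requested-ledger l such that reviewed(a,l).
Per auditor: a1:✓  a2:✓  a3:✓  a4:✓  a5:✓  a6:✓  a7:✓
Every auditor in the restrictor has a witness.

True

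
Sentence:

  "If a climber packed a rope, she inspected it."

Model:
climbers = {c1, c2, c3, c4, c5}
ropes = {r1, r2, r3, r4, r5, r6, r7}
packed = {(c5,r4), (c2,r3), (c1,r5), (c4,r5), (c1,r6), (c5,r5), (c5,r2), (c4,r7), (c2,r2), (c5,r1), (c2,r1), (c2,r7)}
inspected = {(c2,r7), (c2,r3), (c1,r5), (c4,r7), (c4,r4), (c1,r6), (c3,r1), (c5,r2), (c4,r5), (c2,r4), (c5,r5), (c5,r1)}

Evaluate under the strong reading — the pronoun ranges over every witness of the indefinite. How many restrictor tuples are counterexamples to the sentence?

"it" takes "a rope" as antecedent — a donkey pronoun bound across the clause boundary.
Strong reading: for every (c,r) with packed(c,r), inspected(c,r).
Restrictor pairs: (c1,r5) ✓  (c1,r6) ✓  (c2,r1) ✗  (c2,r2) ✗  (c2,r3) ✓  (c2,r7) ✓  (c4,r5) ✓  (c4,r7) ✓  (c5,r1) ✓  (c5,r2) ✓  (c5,r4) ✗  (c5,r5) ✓
Counterexamples (restrictor pairs failing the scope): 3.

3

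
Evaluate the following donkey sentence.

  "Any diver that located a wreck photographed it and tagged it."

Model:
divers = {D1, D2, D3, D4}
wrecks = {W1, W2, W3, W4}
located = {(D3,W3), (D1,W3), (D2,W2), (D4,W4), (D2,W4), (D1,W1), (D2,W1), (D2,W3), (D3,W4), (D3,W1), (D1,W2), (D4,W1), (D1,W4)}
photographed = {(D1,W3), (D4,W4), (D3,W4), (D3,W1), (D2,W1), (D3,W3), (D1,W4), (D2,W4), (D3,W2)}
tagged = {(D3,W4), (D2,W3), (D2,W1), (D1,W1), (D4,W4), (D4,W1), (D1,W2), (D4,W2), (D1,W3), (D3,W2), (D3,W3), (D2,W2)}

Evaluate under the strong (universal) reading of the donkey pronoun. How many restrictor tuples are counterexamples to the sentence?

"it" takes "a wreck" as antecedent — a donkey pronoun bound across the clause boundary.
Strong reading: for every (d,w) with located(d,w), photographed(d,w) ∧ tagged(d,w).
Restrictor pairs: (D1,W1) ✗  (D1,W2) ✗  (D1,W3) ✓  (D1,W4) ✗  (D2,W1) ✓  (D2,W2) ✗  (D2,W3) ✗  (D2,W4) ✗  (D3,W1) ✗  (D3,W3) ✓  (D3,W4) ✓  (D4,W1) ✗  (D4,W4) ✓
Counterexamples (restrictor pairs failing the scope): 8.

8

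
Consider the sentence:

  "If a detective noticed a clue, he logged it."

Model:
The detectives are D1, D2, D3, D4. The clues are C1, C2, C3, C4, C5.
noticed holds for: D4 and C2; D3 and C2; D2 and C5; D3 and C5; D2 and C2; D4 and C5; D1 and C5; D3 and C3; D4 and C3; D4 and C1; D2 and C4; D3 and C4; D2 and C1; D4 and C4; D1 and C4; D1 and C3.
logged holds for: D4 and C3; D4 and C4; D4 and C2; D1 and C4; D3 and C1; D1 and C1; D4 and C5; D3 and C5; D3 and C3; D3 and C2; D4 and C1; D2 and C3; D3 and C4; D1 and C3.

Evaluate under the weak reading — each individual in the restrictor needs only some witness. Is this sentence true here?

False

"it" takes "a clue" as antecedent — a donkey pronoun bound across the clause boundary.
Weak reading: every detective d with some noticed-clue has at least one noticed-clue c such that logged(d,c).
Per detective: D1:✓  D2:✗  D3:✓  D4:✓
D2 has no witness among its noticed-clues.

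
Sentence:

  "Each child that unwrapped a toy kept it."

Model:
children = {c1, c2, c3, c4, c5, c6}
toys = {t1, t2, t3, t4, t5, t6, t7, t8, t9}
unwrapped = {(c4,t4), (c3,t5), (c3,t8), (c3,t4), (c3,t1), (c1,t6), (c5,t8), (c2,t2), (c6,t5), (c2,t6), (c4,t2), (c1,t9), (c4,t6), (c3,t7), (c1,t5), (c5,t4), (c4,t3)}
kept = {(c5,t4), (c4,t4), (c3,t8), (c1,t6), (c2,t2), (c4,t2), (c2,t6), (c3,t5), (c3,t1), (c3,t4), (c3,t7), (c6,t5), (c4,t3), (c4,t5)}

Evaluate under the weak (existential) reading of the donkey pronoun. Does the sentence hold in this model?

True

"it" takes "a toy" as antecedent — a donkey pronoun bound across the clause boundary.
Weak reading: every child c with some unwrapped-toy has at least one unwrapped-toy t such that kept(c,t).
Per child: c1:✓  c2:✓  c3:✓  c4:✓  c5:✓  c6:✓
Every child in the restrictor has a witness.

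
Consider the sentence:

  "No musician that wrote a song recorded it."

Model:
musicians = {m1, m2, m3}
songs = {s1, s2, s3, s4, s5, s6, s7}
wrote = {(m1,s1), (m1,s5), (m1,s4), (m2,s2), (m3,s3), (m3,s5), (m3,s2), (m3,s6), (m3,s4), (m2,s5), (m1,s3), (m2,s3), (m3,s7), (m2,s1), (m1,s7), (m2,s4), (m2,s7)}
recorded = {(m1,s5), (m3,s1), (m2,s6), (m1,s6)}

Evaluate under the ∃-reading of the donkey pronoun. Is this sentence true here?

"it" takes "a song" as antecedent — a donkey pronoun bound across the clause boundary.
Truth condition: for no (m,s) with wrote(m,s) does recorded(m,s) hold.
Restrictor pairs — does the scope hold? (m1,s1):fails  (m1,s3):fails  (m1,s4):fails  (m1,s5):holds  (m1,s7):fails  (m2,s1):fails  (m2,s2):fails  (m2,s3):fails  (m2,s4):fails  (m2,s5):fails  (m2,s7):fails  (m3,s2):fails  (m3,s3):fails  (m3,s4):fails  (m3,s5):fails  (m3,s6):fails  (m3,s7):fails
Scope holds for 1 pair(s), so the sentence is false.

False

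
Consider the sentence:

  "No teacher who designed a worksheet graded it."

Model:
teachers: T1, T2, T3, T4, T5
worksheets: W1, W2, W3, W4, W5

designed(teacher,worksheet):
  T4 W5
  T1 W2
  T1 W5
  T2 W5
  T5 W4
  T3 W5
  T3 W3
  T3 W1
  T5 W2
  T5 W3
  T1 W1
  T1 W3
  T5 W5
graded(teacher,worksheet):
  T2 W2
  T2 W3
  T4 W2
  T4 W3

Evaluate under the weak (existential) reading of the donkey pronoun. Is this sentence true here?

"it" takes "a worksheet" as antecedent — a donkey pronoun bound across the clause boundary.
Truth condition: for no (t,w) with designed(t,w) does graded(t,w) hold.
Restrictor pairs — does the scope hold? (T1,W1):fails  (T1,W2):fails  (T1,W3):fails  (T1,W5):fails  (T2,W5):fails  (T3,W1):fails  (T3,W3):fails  (T3,W5):fails  (T4,W5):fails  (T5,W2):fails  (T5,W3):fails  (T5,W4):fails  (T5,W5):fails
Scope holds for no restrictor pair, so the sentence is true.

True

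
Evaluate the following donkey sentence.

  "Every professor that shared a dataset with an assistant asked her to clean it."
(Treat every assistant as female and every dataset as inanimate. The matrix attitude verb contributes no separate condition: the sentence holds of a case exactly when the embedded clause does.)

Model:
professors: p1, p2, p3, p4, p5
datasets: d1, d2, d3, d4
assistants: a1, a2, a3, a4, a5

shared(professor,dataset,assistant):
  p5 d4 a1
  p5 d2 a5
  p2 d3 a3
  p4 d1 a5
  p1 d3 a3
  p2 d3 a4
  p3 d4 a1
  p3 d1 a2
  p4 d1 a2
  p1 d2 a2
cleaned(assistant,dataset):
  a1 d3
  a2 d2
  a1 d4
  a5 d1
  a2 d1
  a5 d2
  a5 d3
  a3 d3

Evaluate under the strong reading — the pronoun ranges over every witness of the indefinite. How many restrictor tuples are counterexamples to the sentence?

1

"her" takes "an assistant" as antecedent and "it" takes "a dataset"; both are donkey pronouns co-varying with the restrictor.
Strong reading: for every (p,d,a) with shared(p,d,a), cleaned(a,d).
Restrictor triples: (p1,d2,a2)→cleaned(a2,d2) ✓  (p1,d3,a3)→cleaned(a3,d3) ✓  (p2,d3,a3)→cleaned(a3,d3) ✓  (p2,d3,a4)→cleaned(a4,d3) ✗  (p3,d1,a2)→cleaned(a2,d1) ✓  (p3,d4,a1)→cleaned(a1,d4) ✓  (p4,d1,a2)→cleaned(a2,d1) ✓  (p4,d1,a5)→cleaned(a5,d1) ✓  (p5,d2,a5)→cleaned(a5,d2) ✓  (p5,d4,a1)→cleaned(a1,d4) ✓
Counterexamples (restrictor triples failing the scope): 1.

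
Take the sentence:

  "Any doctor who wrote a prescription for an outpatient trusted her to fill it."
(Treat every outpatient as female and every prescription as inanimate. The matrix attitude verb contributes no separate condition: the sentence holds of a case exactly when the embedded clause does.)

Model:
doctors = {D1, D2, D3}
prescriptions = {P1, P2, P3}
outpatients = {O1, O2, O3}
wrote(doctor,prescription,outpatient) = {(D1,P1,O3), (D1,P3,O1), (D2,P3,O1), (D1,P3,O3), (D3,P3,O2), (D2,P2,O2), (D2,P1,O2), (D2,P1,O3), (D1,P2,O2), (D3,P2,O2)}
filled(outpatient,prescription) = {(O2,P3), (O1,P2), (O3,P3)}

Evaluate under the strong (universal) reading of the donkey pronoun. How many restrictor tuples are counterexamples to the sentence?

8

"her" takes "an outpatient" as antecedent and "it" takes "a prescription"; both are donkey pronouns co-varying with the restrictor.
Strong reading: for every (d,p,o) with wrote(d,p,o), filled(o,p).
Restrictor triples: (D1,P1,O3)→filled(O3,P1) ✗  (D1,P2,O2)→filled(O2,P2) ✗  (D1,P3,O1)→filled(O1,P3) ✗  (D1,P3,O3)→filled(O3,P3) ✓  (D2,P1,O2)→filled(O2,P1) ✗  (D2,P1,O3)→filled(O3,P1) ✗  (D2,P2,O2)→filled(O2,P2) ✗  (D2,P3,O1)→filled(O1,P3) ✗  (D3,P2,O2)→filled(O2,P2) ✗  (D3,P3,O2)→filled(O2,P3) ✓
Counterexamples (restrictor triples failing the scope): 8.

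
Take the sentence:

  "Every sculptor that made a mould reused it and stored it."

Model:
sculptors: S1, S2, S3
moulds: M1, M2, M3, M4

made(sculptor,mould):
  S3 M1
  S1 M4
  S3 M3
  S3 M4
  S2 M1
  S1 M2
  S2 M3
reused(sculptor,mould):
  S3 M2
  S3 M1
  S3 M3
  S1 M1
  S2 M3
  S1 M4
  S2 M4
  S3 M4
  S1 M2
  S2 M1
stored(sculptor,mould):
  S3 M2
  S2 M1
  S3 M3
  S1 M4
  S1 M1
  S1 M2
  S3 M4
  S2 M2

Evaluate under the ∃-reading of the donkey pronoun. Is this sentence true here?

True

"it" takes "a mould" as antecedent — a donkey pronoun bound across the clause boundary.
Weak reading: every sculptor s with some made-mould has at least one made-mould m such that reused(s,m) ∧ stored(s,m).
Per sculptor: S1:✓  S2:✓  S3:✓
Every sculptor in the restrictor has a witness.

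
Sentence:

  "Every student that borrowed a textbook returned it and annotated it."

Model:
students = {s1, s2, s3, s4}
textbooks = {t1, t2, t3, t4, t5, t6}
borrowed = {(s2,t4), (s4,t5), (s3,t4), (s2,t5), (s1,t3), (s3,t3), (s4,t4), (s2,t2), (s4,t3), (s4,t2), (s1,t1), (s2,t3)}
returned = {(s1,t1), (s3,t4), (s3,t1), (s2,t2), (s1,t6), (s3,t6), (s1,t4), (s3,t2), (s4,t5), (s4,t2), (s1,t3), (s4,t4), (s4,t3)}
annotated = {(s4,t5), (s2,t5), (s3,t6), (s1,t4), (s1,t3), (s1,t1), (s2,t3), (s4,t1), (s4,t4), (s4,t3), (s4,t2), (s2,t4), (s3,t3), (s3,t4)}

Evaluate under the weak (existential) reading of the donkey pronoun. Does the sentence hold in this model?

"it" takes "a textbook" as antecedent — a donkey pronoun bound across the clause boundary.
Weak reading: every student s with some borrowed-textbook has at least one borrowed-textbook t such that returned(s,t) ∧ annotated(s,t).
Per student: s1:✓  s2:✗  s3:✓  s4:✓
s2 has no witness among its borrowed-textbooks.

False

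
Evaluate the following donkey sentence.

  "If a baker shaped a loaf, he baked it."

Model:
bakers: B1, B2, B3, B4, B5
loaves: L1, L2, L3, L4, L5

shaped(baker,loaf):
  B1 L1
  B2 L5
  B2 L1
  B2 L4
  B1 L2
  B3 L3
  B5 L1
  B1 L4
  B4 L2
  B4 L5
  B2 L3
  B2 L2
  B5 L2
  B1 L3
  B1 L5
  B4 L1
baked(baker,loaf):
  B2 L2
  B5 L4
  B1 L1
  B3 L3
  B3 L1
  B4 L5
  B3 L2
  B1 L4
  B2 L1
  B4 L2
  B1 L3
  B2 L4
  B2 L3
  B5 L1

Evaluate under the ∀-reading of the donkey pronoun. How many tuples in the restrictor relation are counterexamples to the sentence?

5

"it" takes "a loaf" as antecedent — a donkey pronoun bound across the clause boundary.
Strong reading: for every (b,l) with shaped(b,l), baked(b,l).
Restrictor pairs: (B1,L1) ✓  (B1,L2) ✗  (B1,L3) ✓  (B1,L4) ✓  (B1,L5) ✗  (B2,L1) ✓  (B2,L2) ✓  (B2,L3) ✓  (B2,L4) ✓  (B2,L5) ✗  (B3,L3) ✓  (B4,L1) ✗  (B4,L2) ✓  (B4,L5) ✓  (B5,L1) ✓  (B5,L2) ✗
Counterexamples (restrictor pairs failing the scope): 5.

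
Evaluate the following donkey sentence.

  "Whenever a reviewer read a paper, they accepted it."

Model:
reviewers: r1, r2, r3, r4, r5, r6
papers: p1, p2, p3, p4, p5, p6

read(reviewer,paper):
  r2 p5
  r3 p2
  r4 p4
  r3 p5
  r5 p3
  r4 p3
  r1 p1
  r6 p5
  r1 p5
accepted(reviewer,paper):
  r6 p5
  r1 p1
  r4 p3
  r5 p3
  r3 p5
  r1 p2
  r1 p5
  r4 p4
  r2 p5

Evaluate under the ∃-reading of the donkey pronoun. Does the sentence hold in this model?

True

"it" takes "a paper" as antecedent — a donkey pronoun bound across the clause boundary.
Weak reading: every reviewer r with some read-paper has at least one read-paper p such that accepted(r,p).
Per reviewer: r1:✓  r2:✓  r3:✓  r4:✓  r5:✓  r6:✓
Every reviewer in the restrictor has a witness.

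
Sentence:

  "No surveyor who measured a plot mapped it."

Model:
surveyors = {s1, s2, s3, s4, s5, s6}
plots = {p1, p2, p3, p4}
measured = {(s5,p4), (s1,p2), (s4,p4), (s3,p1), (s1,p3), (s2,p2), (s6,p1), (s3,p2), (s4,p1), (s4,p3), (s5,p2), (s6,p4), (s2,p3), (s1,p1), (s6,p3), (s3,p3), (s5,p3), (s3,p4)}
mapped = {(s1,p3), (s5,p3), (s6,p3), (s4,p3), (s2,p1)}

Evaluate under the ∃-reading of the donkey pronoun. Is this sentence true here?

False

"it" takes "a plot" as antecedent — a donkey pronoun bound across the clause boundary.
Truth condition: for no (s,p) with measured(s,p) does mapped(s,p) hold.
Restrictor pairs — does the scope hold? (s1,p1):fails  (s1,p2):fails  (s1,p3):holds  (s2,p2):fails  (s2,p3):fails  (s3,p1):fails  (s3,p2):fails  (s3,p3):fails  (s3,p4):fails  (s4,p1):fails  (s4,p3):holds  (s4,p4):fails  (s5,p2):fails  (s5,p3):holds  (s5,p4):fails  (s6,p1):fails  (s6,p3):holds  (s6,p4):fails
Scope holds for 4 pair(s), so the sentence is false.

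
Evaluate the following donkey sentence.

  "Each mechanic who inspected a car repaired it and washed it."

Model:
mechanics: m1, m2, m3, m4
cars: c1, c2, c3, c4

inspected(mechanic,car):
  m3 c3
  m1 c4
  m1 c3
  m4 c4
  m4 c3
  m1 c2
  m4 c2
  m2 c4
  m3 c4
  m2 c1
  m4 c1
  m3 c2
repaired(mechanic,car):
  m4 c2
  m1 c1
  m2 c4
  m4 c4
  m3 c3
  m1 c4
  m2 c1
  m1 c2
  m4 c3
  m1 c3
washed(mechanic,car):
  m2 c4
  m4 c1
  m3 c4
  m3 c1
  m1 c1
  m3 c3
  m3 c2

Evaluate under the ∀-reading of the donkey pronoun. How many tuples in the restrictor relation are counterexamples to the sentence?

10

"it" takes "a car" as antecedent — a donkey pronoun bound across the clause boundary.
Strong reading: for every (m,c) with inspected(m,c), repaired(m,c) ∧ washed(m,c).
Restrictor pairs: (m1,c2) ✗  (m1,c3) ✗  (m1,c4) ✗  (m2,c1) ✗  (m2,c4) ✓  (m3,c2) ✗  (m3,c3) ✓  (m3,c4) ✗  (m4,c1) ✗  (m4,c2) ✗  (m4,c3) ✗  (m4,c4) ✗
Counterexamples (restrictor pairs failing the scope): 10.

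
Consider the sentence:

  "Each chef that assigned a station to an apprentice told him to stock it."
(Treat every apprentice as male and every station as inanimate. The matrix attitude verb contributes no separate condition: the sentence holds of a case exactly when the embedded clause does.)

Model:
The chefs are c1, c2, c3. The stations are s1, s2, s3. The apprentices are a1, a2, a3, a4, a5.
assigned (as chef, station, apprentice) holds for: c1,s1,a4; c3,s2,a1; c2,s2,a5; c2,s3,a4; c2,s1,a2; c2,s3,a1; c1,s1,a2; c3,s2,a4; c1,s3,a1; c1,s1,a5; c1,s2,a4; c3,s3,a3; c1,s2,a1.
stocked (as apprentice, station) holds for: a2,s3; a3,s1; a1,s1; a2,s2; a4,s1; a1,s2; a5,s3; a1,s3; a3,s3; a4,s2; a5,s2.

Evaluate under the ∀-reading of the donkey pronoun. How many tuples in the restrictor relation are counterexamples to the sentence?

4

"him" takes "an apprentice" as antecedent and "it" takes "a station"; both are donkey pronouns co-varying with the restrictor.
Strong reading: for every (c,s,a) with assigned(c,s,a), stocked(a,s).
Restrictor triples: (c1,s1,a2)→stocked(a2,s1) ✗  (c1,s1,a4)→stocked(a4,s1) ✓  (c1,s1,a5)→stocked(a5,s1) ✗  (c1,s2,a1)→stocked(a1,s2) ✓  (c1,s2,a4)→stocked(a4,s2) ✓  (c1,s3,a1)→stocked(a1,s3) ✓  (c2,s1,a2)→stocked(a2,s1) ✗  (c2,s2,a5)→stocked(a5,s2) ✓  (c2,s3,a1)→stocked(a1,s3) ✓  (c2,s3,a4)→stocked(a4,s3) ✗  (c3,s2,a1)→stocked(a1,s2) ✓  (c3,s2,a4)→stocked(a4,s2) ✓  (c3,s3,a3)→stocked(a3,s3) ✓
Counterexamples (restrictor triples failing the scope): 4.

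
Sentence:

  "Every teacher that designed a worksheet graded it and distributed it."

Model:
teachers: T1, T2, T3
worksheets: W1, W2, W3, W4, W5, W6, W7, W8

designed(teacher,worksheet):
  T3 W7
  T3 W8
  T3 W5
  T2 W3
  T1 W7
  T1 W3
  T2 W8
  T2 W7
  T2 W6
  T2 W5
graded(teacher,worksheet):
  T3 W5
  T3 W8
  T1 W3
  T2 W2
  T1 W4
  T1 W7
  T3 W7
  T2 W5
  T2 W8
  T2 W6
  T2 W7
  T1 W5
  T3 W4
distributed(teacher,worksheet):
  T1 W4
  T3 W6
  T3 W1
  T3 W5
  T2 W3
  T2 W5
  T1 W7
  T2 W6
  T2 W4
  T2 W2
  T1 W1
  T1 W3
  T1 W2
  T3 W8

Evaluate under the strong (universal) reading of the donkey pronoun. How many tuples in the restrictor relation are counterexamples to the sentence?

"it" takes "a worksheet" as antecedent — a donkey pronoun bound across the clause boundary.
Strong reading: for every (t,w) with designed(t,w), graded(t,w) ∧ distributed(t,w).
Restrictor pairs: (T1,W3) ✓  (T1,W7) ✓  (T2,W3) ✗  (T2,W5) ✓  (T2,W6) ✓  (T2,W7) ✗  (T2,W8) ✗  (T3,W5) ✓  (T3,W7) ✗  (T3,W8) ✓
Counterexamples (restrictor pairs failing the scope): 4.

4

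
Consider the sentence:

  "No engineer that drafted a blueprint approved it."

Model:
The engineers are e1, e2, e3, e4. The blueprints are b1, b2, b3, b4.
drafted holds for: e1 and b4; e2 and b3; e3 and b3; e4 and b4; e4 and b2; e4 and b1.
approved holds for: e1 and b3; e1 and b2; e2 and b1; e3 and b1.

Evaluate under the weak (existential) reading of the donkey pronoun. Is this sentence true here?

True

"it" takes "a blueprint" as antecedent — a donkey pronoun bound across the clause boundary.
Truth condition: for no (e,b) with drafted(e,b) does approved(e,b) hold.
Restrictor pairs — does the scope hold? (e1,b4):fails  (e2,b3):fails  (e3,b3):fails  (e4,b1):fails  (e4,b2):fails  (e4,b4):fails
Scope holds for no restrictor pair, so the sentence is true.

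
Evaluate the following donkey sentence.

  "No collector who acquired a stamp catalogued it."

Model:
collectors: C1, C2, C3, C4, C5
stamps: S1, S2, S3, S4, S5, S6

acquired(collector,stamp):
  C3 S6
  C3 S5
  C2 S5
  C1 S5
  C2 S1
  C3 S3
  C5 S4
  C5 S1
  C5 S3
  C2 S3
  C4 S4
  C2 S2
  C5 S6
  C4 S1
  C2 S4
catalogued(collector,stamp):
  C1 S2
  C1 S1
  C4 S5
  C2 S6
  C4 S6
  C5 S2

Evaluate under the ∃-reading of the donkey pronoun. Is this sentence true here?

"it" takes "a stamp" as antecedent — a donkey pronoun bound across the clause boundary.
Truth condition: for no (c,s) with acquired(c,s) does catalogued(c,s) hold.
Restrictor pairs — does the scope hold? (C1,S5):fails  (C2,S1):fails  (C2,S2):fails  (C2,S3):fails  (C2,S4):fails  (C2,S5):fails  (C3,S3):fails  (C3,S5):fails  (C3,S6):fails  (C4,S1):fails  (C4,S4):fails  (C5,S1):fails  (C5,S3):fails  (C5,S4):fails  (C5,S6):fails
Scope holds for no restrictor pair, so the sentence is true.

True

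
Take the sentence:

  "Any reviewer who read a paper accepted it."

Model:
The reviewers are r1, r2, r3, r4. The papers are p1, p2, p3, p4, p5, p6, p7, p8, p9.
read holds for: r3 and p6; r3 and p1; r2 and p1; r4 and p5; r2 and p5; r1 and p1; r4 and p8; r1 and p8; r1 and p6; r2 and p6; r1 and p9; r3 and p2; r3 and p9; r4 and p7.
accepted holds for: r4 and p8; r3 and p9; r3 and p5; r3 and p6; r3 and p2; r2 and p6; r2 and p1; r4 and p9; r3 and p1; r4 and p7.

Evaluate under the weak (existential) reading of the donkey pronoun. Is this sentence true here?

False

"it" takes "a paper" as antecedent — a donkey pronoun bound across the clause boundary.
Weak reading: every reviewer r with some read-paper has at least one read-paper p such that accepted(r,p).
Per reviewer: r1:✗  r2:✓  r3:✓  r4:✓
r1 has no witness among its read-papers.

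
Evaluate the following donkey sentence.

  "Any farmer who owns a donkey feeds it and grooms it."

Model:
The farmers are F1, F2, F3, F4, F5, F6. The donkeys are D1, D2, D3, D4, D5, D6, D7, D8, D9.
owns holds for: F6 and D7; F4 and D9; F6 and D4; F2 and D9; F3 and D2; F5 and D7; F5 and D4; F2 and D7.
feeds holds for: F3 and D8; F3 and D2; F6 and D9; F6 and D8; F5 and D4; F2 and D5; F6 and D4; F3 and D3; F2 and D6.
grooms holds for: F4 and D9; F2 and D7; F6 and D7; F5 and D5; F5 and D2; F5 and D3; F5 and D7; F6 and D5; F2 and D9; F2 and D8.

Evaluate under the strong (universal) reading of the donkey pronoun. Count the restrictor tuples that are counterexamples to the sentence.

8

"it" takes "a donkey" as antecedent — a donkey pronoun bound across the clause boundary.
Strong reading: for every (f,d) with owns(f,d), feeds(f,d) ∧ grooms(f,d).
Restrictor pairs: (F2,D7) ✗  (F2,D9) ✗  (F3,D2) ✗  (F4,D9) ✗  (F5,D4) ✗  (F5,D7) ✗  (F6,D4) ✗  (F6,D7) ✗
Counterexamples (restrictor pairs failing the scope): 8.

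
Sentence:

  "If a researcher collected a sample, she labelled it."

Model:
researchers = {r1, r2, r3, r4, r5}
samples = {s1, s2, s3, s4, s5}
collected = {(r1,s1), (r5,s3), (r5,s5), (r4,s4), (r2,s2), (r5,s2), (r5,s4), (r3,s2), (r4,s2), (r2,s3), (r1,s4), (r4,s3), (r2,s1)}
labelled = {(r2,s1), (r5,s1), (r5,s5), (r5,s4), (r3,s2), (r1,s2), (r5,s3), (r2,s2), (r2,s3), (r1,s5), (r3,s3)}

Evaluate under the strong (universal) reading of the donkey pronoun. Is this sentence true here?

"it" takes "a sample" as antecedent — a donkey pronoun bound across the clause boundary.
Strong reading: for every (r,s) with collected(r,s), labelled(r,s).
Restrictor pairs: (r1,s1) ✗  (r1,s4) ✗  (r2,s1) ✓  (r2,s2) ✓  (r2,s3) ✓  (r3,s2) ✓  (r4,s2) ✗  (r4,s3) ✗  (r4,s4) ✗  (r5,s2) ✗  (r5,s3) ✓  (r5,s4) ✓  (r5,s5) ✓
Counterexample: (r1,s1) is in collected but fails the scope.

False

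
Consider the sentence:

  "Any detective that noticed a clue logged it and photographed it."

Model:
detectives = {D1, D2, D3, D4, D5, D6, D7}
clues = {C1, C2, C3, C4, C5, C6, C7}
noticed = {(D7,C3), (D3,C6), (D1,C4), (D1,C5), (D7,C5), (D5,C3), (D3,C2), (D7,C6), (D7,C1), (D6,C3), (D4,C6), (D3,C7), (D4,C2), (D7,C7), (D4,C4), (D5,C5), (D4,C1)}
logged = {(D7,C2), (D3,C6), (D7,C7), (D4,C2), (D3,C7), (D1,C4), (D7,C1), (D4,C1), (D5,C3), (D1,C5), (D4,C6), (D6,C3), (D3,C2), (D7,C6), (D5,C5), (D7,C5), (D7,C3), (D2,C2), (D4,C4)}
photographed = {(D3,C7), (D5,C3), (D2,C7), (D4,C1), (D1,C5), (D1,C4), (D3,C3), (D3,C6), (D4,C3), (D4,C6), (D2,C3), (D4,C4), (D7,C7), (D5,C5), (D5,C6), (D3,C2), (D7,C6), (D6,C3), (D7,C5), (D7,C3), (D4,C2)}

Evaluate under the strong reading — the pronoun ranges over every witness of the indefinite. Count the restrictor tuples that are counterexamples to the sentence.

1

"it" takes "a clue" as antecedent — a donkey pronoun bound across the clause boundary.
Strong reading: for every (d,c) with noticed(d,c), logged(d,c) ∧ photographed(d,c).
Restrictor pairs: (D1,C4) ✓  (D1,C5) ✓  (D3,C2) ✓  (D3,C6) ✓  (D3,C7) ✓  (D4,C1) ✓  (D4,C2) ✓  (D4,C4) ✓  (D4,C6) ✓  (D5,C3) ✓  (D5,C5) ✓  (D6,C3) ✓  (D7,C1) ✗  (D7,C3) ✓  (D7,C5) ✓  (D7,C6) ✓  (D7,C7) ✓
Counterexamples (restrictor pairs failing the scope): 1.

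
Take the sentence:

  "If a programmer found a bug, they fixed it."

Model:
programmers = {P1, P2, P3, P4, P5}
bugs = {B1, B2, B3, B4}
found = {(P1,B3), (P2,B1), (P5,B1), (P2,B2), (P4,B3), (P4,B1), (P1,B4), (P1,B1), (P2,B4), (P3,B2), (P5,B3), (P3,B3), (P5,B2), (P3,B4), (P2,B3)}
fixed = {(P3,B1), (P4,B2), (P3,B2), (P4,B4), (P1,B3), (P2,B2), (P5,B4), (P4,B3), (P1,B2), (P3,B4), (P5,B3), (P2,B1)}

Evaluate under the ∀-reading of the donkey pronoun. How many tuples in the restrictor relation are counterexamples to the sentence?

"it" takes "a bug" as antecedent — a donkey pronoun bound across the clause boundary.
Strong reading: for every (p,b) with found(p,b), fixed(p,b).
Restrictor pairs: (P1,B1) ✗  (P1,B3) ✓  (P1,B4) ✗  (P2,B1) ✓  (P2,B2) ✓  (P2,B3) ✗  (P2,B4) ✗  (P3,B2) ✓  (P3,B3) ✗  (P3,B4) ✓  (P4,B1) ✗  (P4,B3) ✓  (P5,B1) ✗  (P5,B2) ✗  (P5,B3) ✓
Counterexamples (restrictor pairs failing the scope): 8.

8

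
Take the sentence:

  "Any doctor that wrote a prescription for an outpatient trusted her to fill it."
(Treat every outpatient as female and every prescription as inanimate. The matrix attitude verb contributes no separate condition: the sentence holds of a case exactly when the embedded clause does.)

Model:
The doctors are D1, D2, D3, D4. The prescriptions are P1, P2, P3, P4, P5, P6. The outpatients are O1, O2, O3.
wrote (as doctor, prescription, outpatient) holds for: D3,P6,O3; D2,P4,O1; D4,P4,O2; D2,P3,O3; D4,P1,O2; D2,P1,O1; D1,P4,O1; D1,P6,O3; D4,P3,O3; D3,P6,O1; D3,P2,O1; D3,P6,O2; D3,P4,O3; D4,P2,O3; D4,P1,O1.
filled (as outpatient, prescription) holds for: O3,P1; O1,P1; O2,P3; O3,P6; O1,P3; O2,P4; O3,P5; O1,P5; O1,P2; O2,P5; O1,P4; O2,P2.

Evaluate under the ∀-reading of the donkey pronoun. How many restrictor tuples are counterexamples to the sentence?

7

"her" takes "an outpatient" as antecedent and "it" takes "a prescription"; both are donkey pronouns co-varying with the restrictor.
Strong reading: for every (d,p,o) with wrote(d,p,o), filled(o,p).
Restrictor triples: (D1,P4,O1)→filled(O1,P4) ✓  (D1,P6,O3)→filled(O3,P6) ✓  (D2,P1,O1)→filled(O1,P1) ✓  (D2,P3,O3)→filled(O3,P3) ✗  (D2,P4,O1)→filled(O1,P4) ✓  (D3,P2,O1)→filled(O1,P2) ✓  (D3,P4,O3)→filled(O3,P4) ✗  (D3,P6,O1)→filled(O1,P6) ✗  (D3,P6,O2)→filled(O2,P6) ✗  (D3,P6,O3)→filled(O3,P6) ✓  (D4,P1,O1)→filled(O1,P1) ✓  (D4,P1,O2)→filled(O2,P1) ✗  (D4,P2,O3)→filled(O3,P2) ✗  (D4,P3,O3)→filled(O3,P3) ✗  (D4,P4,O2)→filled(O2,P4) ✓
Counterexamples (restrictor triples failing the scope): 7.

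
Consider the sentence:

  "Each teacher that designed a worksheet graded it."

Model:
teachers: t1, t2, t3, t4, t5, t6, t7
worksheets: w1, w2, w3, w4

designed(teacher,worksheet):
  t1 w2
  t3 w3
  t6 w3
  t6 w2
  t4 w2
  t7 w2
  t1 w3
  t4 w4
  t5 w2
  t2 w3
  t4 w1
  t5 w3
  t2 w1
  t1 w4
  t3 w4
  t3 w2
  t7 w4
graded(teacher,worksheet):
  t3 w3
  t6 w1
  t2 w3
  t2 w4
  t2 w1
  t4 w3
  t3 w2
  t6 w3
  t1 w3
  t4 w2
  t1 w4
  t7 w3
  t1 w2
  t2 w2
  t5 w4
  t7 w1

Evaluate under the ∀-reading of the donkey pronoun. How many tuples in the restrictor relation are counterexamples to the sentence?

"it" takes "a worksheet" as antecedent — a donkey pronoun bound across the clause boundary.
Strong reading: for every (t,w) with designed(t,w), graded(t,w).
Restrictor pairs: (t1,w2) ✓  (t1,w3) ✓  (t1,w4) ✓  (t2,w1) ✓  (t2,w3) ✓  (t3,w2) ✓  (t3,w3) ✓  (t3,w4) ✗  (t4,w1) ✗  (t4,w2) ✓  (t4,w4) ✗  (t5,w2) ✗  (t5,w3) ✗  (t6,w2) ✗  (t6,w3) ✓  (t7,w2) ✗  (t7,w4) ✗
Counterexamples (restrictor pairs failing the scope): 8.

8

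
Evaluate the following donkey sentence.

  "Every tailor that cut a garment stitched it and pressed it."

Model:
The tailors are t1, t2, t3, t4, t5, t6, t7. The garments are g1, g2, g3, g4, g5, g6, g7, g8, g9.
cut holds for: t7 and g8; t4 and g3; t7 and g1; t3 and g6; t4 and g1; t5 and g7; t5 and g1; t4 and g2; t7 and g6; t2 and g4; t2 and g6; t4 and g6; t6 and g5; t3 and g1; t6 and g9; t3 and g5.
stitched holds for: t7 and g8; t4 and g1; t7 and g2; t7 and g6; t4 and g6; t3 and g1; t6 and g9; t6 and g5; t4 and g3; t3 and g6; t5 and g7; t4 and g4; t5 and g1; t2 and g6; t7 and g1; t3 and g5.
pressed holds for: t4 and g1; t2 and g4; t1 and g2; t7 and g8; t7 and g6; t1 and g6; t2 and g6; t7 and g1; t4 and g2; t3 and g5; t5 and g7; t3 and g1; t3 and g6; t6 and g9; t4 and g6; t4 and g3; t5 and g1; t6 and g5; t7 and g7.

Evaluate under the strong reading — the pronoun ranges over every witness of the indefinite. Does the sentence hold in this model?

False

"it" takes "a garment" as antecedent — a donkey pronoun bound across the clause boundary.
Strong reading: for every (t,g) with cut(t,g), stitched(t,g) ∧ pressed(t,g).
Restrictor pairs: (t2,g4) ✗  (t2,g6) ✓  (t3,g1) ✓  (t3,g5) ✓  (t3,g6) ✓  (t4,g1) ✓  (t4,g2) ✗  (t4,g3) ✓  (t4,g6) ✓  (t5,g1) ✓  (t5,g7) ✓  (t6,g5) ✓  (t6,g9) ✓  (t7,g1) ✓  (t7,g6) ✓  (t7,g8) ✓
Counterexample: (t2,g4) is in cut but fails the scope.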